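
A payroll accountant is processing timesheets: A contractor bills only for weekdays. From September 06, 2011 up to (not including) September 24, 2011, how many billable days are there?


Start: 2011-09-06 (Tuesday)
End (exclusive): 2011-09-24 (Saturday)
Total calendar days: 18
Full weeks: 18 // 7 = 2 -> 10 weekdays
Remaining 4 days starting on Tuesday:
  Tue(w), Wed(w), Thu(w), Fri(w) -> 4 weekdays
Total business days: 10 + 4 = 14

14


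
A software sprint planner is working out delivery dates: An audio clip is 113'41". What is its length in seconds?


Minutes: 113
Seconds: 41
Convert minutes to seconds: 113 x 60 = 6780
Add remaining seconds: 6780 + 41 = 6821

6821


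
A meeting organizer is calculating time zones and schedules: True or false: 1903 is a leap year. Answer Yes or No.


Year: 1903
Divisible by 4? 1903 / 4 = 475.75 -> No
Not divisible by 4, so NOT a leap year

No


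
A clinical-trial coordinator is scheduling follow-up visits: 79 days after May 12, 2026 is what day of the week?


Start: 2026-05-12 (Tuesday)
Step 1 - find target date: add 79 days
  2026-05-12 + 79 days = 2026-07-30
Step 2 - day of week:
  79 mod 7 = 2
  Tuesday + 2 days -> Thursday
Result: Thursday (2026-07-30)

Thursday


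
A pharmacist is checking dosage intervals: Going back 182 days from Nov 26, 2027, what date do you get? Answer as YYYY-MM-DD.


Start: 2027-11-26
Subtracting 182 days
Days already passed in November: 26
After going back through November: 156 more days to subtract
October 2027: 31 days, 125 remaining
September 2027: 30 days, 95 remaining
August 2027: 31 days, 64 remaining
July 2027: 31 days, 33 remaining
Result: 2027-05-28

2027-05-28


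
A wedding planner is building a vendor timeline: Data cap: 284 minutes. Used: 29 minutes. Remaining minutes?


Total budget: 284 minutes
Time used: 29 minutes
Remaining: 284 - 29 = 255 minutes
Percent used: 10.2%
Percent remaining: 89.8%

255


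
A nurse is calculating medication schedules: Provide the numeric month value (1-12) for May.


Calendar month order:
4. April
5. May <--
6. June
May is month number 5

5


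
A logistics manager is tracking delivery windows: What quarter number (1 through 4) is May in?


Month: May (month 5)
Q1: January-March (months 1-3)
Q2: April-June (months 4-6)
Q3: July-September (months 7-9)
Q4: October-December (months 10-12)
Month 5 falls in Q2

2


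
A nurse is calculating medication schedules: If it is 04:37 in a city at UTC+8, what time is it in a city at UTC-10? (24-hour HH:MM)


Local time: 04:37 at UTC+8 (offset 8h)
Target zone: UTC-10 (offset -10h)
Difference: -10 - (8) = -18 hours
Calculation: 4 + (-18) = -14
Wraparound: (-14) mod 24 = 10
Result: 10:37

10:37


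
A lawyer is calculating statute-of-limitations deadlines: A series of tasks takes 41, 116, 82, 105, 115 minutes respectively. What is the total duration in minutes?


Durations: 41, 116, 82, 105, 115
Running sum: 41
+ 116 = 157
+ 82 = 239
+ 105 = 344
+ 115 = 459
Total duration: 459 minutes
That is 7 hours and 39 minutes

459


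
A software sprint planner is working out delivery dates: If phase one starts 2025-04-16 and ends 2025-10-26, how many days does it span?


Start date: 2025-04-16
End date: 2025-10-26
Apr 2025: +15 days
May 2025: +31 days
Jun 2025: +30 days
... (4 more months)
Total: 193 days

193


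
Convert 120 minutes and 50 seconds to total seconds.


Minutes: 120
Extra seconds: 50
Seconds per minute: 60
Minutes to seconds: 120 x 60 = 7200
Total: 7200 + 50 = 7250

7250


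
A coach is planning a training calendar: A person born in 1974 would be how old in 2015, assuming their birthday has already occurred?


Birth year: 1974
Current year: 2015
Age = current year - birth year
Age = 2015 - 1974 = 41

41


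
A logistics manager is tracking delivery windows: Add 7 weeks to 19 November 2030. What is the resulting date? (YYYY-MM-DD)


Start: 2030-11-19
Weeks to add: 7
Convert to days: 7 x 7 = 49 days
Add 49 days to 2030-11-19
Result: 2031-01-07

2031-01-07


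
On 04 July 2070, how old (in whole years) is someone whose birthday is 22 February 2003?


Birth: 2003-02-22
Reference: 2070-07-04
Year difference: 2070 - 2003 = 67
Has birthday (02-22) occurred by 07-04? Yes
Age in full years: 67

67


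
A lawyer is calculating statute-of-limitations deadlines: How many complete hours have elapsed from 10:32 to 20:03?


Start: 10:32
End: 20:03
Hour difference: 20 - 10 = 10 hours
Minute difference: 3 - 32 = -29 minutes
Total minutes: 571
Complete hours: 571 / 60 = 9 (remainder 31)

9


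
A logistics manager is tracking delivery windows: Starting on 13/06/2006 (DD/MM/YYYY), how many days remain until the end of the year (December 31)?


Start: June 13, 2006
End: December 31, 2006
Days left in June: 17
July: 31
August: 31
September: 30
October: 31
... plus remaining months
Sum of remaining months: 184
Total: 17 + 184 = 201

201


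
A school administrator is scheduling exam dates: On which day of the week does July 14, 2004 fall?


Date: 2004-07-14
January 1, 2004 is a Thursday
Day of year: 196
Offset from Jan 1: 195 days
195 mod 7 = 6
Result: Wednesday

Wednesday


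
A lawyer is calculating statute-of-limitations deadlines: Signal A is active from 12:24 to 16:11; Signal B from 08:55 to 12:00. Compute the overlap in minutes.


Interval A: [744, 971] minutes from midnight
Interval B: [535, 720] minutes from midnight
Overlap start = max(744, 535) = 744
Overlap end = min(971, 720) = 720
End <= start, so the intervals do not overlap: 0 minutes

0


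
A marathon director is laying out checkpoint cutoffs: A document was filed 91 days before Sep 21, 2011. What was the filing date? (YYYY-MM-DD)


Start: 2011-09-21
Subtracting 91 days
Days already passed in September: 21
After going back through September: 70 more days to subtract
August 2011: 31 days, 39 remaining
July 2011: 31 days, 8 remaining
June 2011 has 30 days, need 8
Result: 2011-06-22

2011-06-22


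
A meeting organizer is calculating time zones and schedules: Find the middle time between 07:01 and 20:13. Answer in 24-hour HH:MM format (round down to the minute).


Start time: 07:01 = 421 minutes from midnight
End time: 20:13 = 1213 minutes from midnight
Sum: 421 + 1213 = 1634
Midpoint: 1634 / 2 = 817 minutes
Convert: 817 / 60 = 13 hours, 37 minutes
Result: 13:37

13:37


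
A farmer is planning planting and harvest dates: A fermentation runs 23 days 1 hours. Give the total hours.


Days: 23
Extra hours: 1
Hours per day: 24
Days to hours: 23 x 24 = 552
Total: 552 + 1 = 553

553


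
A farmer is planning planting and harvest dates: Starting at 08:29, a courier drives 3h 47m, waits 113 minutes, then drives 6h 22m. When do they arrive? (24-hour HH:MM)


Depart: 08:29
Leg 1: +227 min -> 12:16
Layover: +113 min -> 14:09
Leg 2: +382 min -> 20:31
Total travel: 722 minutes = 12h 2m
Arrival: 20:31

20:31


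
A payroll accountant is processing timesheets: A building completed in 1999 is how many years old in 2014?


Birth year: 1999
Current year: 2014
Age = current year - birth year
Age = 2014 - 1999 = 15

15


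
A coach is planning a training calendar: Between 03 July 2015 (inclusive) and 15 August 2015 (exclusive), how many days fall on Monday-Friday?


Start: 2015-07-03 (Friday)
End (exclusive): 2015-08-15 (Saturday)
Total calendar days: 43
Full weeks: 43 // 7 = 6 -> 30 weekdays
Remaining 1 days starting on Friday:
  Fri(w) -> 1 weekdays
Total business days: 30 + 1 = 31

31


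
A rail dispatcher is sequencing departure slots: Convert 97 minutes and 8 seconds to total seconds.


Minutes: 97
Extra seconds: 8
Seconds per minute: 60
Minutes to seconds: 97 x 60 = 5820
Total: 5820 + 8 = 5828

5828


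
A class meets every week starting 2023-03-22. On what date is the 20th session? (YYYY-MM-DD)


First occurrence: 2023-03-22 (occurrence 1)
Each occurrence is 7 days after the previous.
Occurrence 20 is 19 weeks after the first.
19 weeks = 133 days
2023-03-22 + 133 days = 2023-08-02

2023-08-02


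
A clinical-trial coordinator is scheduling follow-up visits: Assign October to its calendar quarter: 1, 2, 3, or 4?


Month: October (month 10)
Q1: January-March (months 1-3)
Q2: April-June (months 4-6)
Q3: July-September (months 7-9)
Q4: October-December (months 10-12)
Month 10 falls in Q4

4


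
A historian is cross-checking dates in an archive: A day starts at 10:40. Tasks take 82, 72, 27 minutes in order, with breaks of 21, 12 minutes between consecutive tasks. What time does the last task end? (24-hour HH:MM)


Start: 10:40 = 640 min from midnight
  after task 1 (82 min): 12:02
  after break (21 min): 12:23
  after task 2 (72 min): 13:35
  after break (12 min): 13:47
  after task 3 (27 min): 14:14
Total elapsed: 214 minutes
End time: 14:14

14:14


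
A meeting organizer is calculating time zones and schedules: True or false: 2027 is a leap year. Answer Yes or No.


Year: 2027
Divisible by 4? 2027 / 4 = 506.75 -> No
Not divisible by 4, so NOT a leap year

No


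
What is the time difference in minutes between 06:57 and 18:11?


Start time: 06:57 = 417 minutes from midnight
End time: 18:11 = 1091 minutes from midnight
Difference: 1091 - 417 = 674 minutes
That is 11 hours and 14 minutes

674


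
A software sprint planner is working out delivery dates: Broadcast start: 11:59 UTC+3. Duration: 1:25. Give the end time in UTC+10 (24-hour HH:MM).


Start: 11:59 in UTC+3
Step 1 - add duration:
  minutes: 59 + 25 = 84 (carry 1h)
  hours: 11 + 1 + 1 = 13
  end in UTC+3: 13:24
Step 2 - convert UTC+3 -> UTC+10:
  offset difference: 10 - (3) = 7 hours
  13 + (7) = 20 -> mod 24 = 20
Result: 20:24 in UTC+10

20:24


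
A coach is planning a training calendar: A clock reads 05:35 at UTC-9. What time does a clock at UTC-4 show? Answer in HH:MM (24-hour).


Local time: 05:35 at UTC-9 (offset -9h)
Target zone: UTC-4 (offset -4h)
Difference: -4 - (-9) = 5 hours
Calculation: 5 + (5) = 10
Result: 10:35

10:35


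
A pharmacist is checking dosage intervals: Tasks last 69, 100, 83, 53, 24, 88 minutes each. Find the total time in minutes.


Durations: 69, 100, 83, 53, 24, 88
Running sum: 69
+ 100 = 169
+ 83 = 252
+ 53 = 305
+ 24 = 329
+ 88 = 417
Total duration: 417 minutes
That is 6 hours and 57 minutes

417


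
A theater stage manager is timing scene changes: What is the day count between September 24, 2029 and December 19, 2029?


Start date: 2029-09-24
End date: 2029-12-19
Sep 2029: +7 days
Oct 2029: +31 days
Nov 2029: +30 days
Dec 2029: +18 days
Total: 86 days

86


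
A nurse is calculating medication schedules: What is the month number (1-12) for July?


Calendar month order:
6. June
7. July <--
8. August
July is month number 7

7


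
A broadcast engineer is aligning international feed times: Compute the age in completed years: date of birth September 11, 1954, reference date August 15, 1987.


Birth: 1954-09-11
Reference: 1987-08-15
Year difference: 1987 - 1954 = 33
Has birthday (09-11) occurred by 08-15? No
Birthday not yet reached this year -> subtract 1
Age in full years: 32

32


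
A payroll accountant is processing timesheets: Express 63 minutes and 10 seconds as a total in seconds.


Minutes: 63
Seconds: 10
Convert minutes to seconds: 63 x 60 = 3780
Add remaining seconds: 3780 + 10 = 3790

3790


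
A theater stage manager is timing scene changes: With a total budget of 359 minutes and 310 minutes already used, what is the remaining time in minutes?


Total budget: 359 minutes
Time used: 310 minutes
Remaining: 359 - 310 = 49 minutes
Percent used: 86.4%
Percent remaining: 13.6%

49


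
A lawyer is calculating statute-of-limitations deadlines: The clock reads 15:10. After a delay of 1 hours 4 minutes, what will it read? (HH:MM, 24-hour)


Start time: 15:10
Adding: 1 hours 4 minutes
Minutes: 10 + 4 = 14
Hours: 15 + 1 + 0 = 16
Result: 16:14

16:14


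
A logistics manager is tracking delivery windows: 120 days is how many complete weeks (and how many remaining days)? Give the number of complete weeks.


Total days: 120
Days per week: 7
Division: 120 / 7 = 17 remainder 1
Complete weeks: 17
Remaining days: 1

17


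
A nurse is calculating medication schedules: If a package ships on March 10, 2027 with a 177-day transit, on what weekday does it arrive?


Start: 2027-03-10 (Wednesday)
Step 1 - find target date: add 177 days
  2027-03-10 + 177 days = 2027-09-03
Step 2 - day of week:
  177 mod 7 = 2
  Wednesday + 2 days -> Friday
Result: Friday (2027-09-03)

Friday


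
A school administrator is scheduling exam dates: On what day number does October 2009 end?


Month: October
Year: 2009
October is a 31-day month
Total: 31 days

31


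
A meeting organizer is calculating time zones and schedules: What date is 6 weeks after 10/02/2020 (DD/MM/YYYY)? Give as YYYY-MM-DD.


Start: 2020-02-10
Weeks to add: 6
Convert to days: 6 x 7 = 42 days
Add 42 days to 2020-02-10
Result: 2020-03-23

2020-03-23


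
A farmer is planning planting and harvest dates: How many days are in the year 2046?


Year: 2046
Check leap year rules:
Divisible by 4? No
2046 is not a leap year
Days: 365

365


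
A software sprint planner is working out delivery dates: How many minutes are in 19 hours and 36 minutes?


Hours: 19
Minutes: 36
Convert hours to minutes: 19 x 60 = 1140
Add remaining minutes: 1140 + 36 = 1176

1176


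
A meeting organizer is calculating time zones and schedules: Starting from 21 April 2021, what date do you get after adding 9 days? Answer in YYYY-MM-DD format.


Start: 2021-04-21
Adding 9 days
Days remaining in April: 9
Result: 2021-04-30

2021-04-30


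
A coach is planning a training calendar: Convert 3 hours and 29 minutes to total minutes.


Hours: 3
Extra minutes: 29
Minutes per hour: 60
Hours to minutes: 3 x 60 = 180
Total: 180 + 29 = 209

209


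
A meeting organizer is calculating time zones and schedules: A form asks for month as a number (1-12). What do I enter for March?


Calendar month order:
2. February
3. March <--
4. April
March is month number 3

3


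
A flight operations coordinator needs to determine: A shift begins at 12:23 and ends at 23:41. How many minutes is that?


Start time: 12:23 = 743 minutes from midnight
End time: 23:41 = 1421 minutes from midnight
Difference: 1421 - 743 = 678 minutes
That is 11 hours and 18 minutes

678


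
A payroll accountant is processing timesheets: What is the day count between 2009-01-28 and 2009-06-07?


Start date: 2009-01-28
End date: 2009-06-07
Jan 2009: +4 days
Feb 2009: +28 days
Mar 2009: +31 days
... (3 more months)
Total: 130 days

130


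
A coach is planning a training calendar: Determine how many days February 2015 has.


Month: February
Year: 2015
2015 is not a leap year
February has 28 days
Total: 28 days

28


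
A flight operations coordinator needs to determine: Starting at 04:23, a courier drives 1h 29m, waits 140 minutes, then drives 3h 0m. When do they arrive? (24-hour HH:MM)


Depart: 04:23
Leg 1: +89 min -> 05:52
Layover: +140 min -> 08:12
Leg 2: +180 min -> 11:12
Total travel: 409 minutes = 6h 49m
Arrival: 11:12

11:12


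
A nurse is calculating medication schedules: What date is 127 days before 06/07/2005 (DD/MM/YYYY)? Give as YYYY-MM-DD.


Start: 2005-07-06
Subtracting 127 days
Days already passed in July: 6
After going back through July: 121 more days to subtract
June 2005: 30 days, 91 remaining
May 2005: 31 days, 60 remaining
April 2005: 30 days, 30 remaining
March 2005 has 31 days, need 30
Result: 2005-03-01

2005-03-01


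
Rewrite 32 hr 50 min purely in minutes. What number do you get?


Hours: 32
Extra minutes: 50
Minutes per hour: 60
Hours to minutes: 32 x 60 = 1920
Total: 1920 + 50 = 1970

1970


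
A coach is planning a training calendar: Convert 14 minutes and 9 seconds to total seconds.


Minutes: 14
Extra seconds: 9
Seconds per minute: 60
Minutes to seconds: 14 x 60 = 840
Total: 840 + 9 = 849

849


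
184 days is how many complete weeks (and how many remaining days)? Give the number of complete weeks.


Total days: 184
Days per week: 7
Division: 184 / 7 = 26 remainder 2
Complete weeks: 26
Remaining days: 2

26


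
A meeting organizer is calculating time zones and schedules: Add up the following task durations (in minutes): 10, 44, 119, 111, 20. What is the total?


Durations: 10, 44, 119, 111, 20
Running sum: 10
+ 44 = 54
+ 119 = 173
+ 111 = 284
+ 20 = 304
Total duration: 304 minutes
That is 5 hours and 4 minutes

304


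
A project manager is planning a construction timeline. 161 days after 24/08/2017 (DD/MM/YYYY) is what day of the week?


Start: 2017-08-24 (Thursday)
Step 1 - find target date: add 161 days
  2017-08-24 + 161 days = 2018-02-01
Step 2 - day of week:
  161 mod 7 = 0
  Thursday + 0 days -> Thursday
Result: Thursday (2018-02-01)

Thursday


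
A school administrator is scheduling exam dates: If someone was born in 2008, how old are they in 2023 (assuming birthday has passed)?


Birth year: 2008
Current year: 2023
Age = current year - birth year
Age = 2023 - 2008 = 15

15


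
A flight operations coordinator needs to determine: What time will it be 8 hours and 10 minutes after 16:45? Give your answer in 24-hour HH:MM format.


Start time: 16:45
Adding: 8 hours 10 minutes
Minutes: 45 + 10 = 55
Hours: 16 + 8 + 0 = 24
Hour wraparound: 24 mod 24 = 0
Result: 00:55

00:55


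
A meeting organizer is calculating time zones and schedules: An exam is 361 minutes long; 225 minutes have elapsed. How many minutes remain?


Total budget: 361 minutes
Time used: 225 minutes
Remaining: 361 - 225 = 136 minutes
Percent used: 62.3%
Percent remaining: 37.7%

136


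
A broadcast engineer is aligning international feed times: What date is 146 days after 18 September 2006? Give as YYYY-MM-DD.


Start: 2006-09-18
Adding 146 days
Days remaining in September: 12
After September: 134 days still to add
October 2006: 31 days, 103 remaining
November 2006: 30 days, 73 remaining
December 2006: 31 days, 42 remaining
January 2007: 31 days, 11 remaining
Result: 2007-02-11

2007-02-11


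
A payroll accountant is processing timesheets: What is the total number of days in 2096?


Year: 2096
Check leap year rules:
Divisible by 4? Yes
Divisible by 100? No
2096 is a leap year
Days: 366

366


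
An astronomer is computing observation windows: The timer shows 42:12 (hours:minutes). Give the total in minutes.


Hours: 42
Minutes: 12
Convert hours to minutes: 42 x 60 = 2520
Add remaining minutes: 2520 + 12 = 2532

2532


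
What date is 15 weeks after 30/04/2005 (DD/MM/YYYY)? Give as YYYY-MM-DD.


Start: 2005-04-30
Weeks to add: 15
Convert to days: 15 x 7 = 105 days
Add 105 days to 2005-04-30
Result: 2005-08-13

2005-08-13


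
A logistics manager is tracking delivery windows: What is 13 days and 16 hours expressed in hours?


Days: 13
Extra hours: 16
Hours per day: 24
Days to hours: 13 x 24 = 312
Total: 312 + 16 = 328

328


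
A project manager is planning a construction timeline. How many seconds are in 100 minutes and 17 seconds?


Minutes: 100
Seconds: 17
Convert minutes to seconds: 100 x 60 = 6000
Add remaining seconds: 6000 + 17 = 6017

6017


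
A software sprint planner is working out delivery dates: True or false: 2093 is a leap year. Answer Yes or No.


Year: 2093
Divisible by 4? 2093 / 4 = 523.25 -> No
Not divisible by 4, so NOT a leap year

No


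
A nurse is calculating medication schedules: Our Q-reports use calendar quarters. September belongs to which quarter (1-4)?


Month: September (month 9)
Q1: January-March (months 1-3)
Q2: April-June (months 4-6)
Q3: July-September (months 7-9)
Q4: October-December (months 10-12)
Month 9 falls in Q3

3


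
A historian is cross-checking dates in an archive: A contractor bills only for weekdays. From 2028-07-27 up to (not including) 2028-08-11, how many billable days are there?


Start: 2028-07-27 (Thursday)
End (exclusive): 2028-08-11 (Friday)
Total calendar days: 15
Full weeks: 15 // 7 = 2 -> 10 weekdays
Remaining 1 days starting on Thursday:
  Thu(w) -> 1 weekdays
Total business days: 10 + 1 = 11

11


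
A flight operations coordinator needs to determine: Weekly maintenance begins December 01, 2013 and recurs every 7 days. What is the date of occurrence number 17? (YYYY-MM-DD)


First occurrence: 2013-12-01 (occurrence 1)
Each occurrence is 7 days after the previous.
Occurrence 17 is 16 weeks after the first.
16 weeks = 112 days
2013-12-01 + 112 days = 2014-03-23

2014-03-23


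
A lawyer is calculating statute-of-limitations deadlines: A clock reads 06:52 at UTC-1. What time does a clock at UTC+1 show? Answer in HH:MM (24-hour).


Local time: 06:52 at UTC-1 (offset -1h)
Target zone: UTC+1 (offset 1h)
Difference: 1 - (-1) = 2 hours
Calculation: 6 + (2) = 8
Result: 08:52

08:52


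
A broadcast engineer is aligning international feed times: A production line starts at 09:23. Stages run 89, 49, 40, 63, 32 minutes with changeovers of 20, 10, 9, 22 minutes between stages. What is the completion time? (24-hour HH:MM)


Start: 09:23 = 563 min from midnight
  after task 1 (89 min): 10:52
  after break (20 min): 11:12
  after task 2 (49 min): 12:01
  after break (10 min): 12:11
  after task 3 (40 min): 12:51
  after break (9 min): 13:00
  after task 4 (63 min): 14:03
  after break (22 min): 14:25
  after task 5 (32 min): 14:57
Total elapsed: 334 minutes
End time: 14:57

14:57


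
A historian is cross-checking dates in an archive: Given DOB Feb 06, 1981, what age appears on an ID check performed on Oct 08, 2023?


Birth: 1981-02-06
Reference: 2023-10-08
Year difference: 2023 - 1981 = 42
Has birthday (02-06) occurred by 10-08? Yes
Age in full years: 42

42


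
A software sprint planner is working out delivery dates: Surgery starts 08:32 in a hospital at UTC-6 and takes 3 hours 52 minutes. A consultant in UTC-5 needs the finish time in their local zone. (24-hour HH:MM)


Start: 08:32 in UTC-6
Step 1 - add duration:
  minutes: 32 + 52 = 84 (carry 1h)
  hours: 8 + 3 + 1 = 12
  end in UTC-6: 12:24
Step 2 - convert UTC-6 -> UTC-5:
  offset difference: -5 - (-6) = 1 hours
  12 + (1) = 13 -> mod 24 = 13
Result: 13:24 in UTC-5

13:24


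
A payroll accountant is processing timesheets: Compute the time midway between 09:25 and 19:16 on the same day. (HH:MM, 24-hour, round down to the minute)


Start time: 09:25 = 565 minutes from midnight
End time: 19:16 = 1156 minutes from midnight
Sum: 565 + 1156 = 1721
Midpoint: 1721 / 2 = 860 minutes
Convert: 860 / 60 = 14 hours, 20 minutes
Result: 14:20

14:20


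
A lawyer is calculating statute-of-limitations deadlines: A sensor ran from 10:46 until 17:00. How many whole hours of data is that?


Start: 10:46
End: 17:00
Hour difference: 17 - 10 = 7 hours
Minute difference: 0 - 46 = -46 minutes
Total minutes: 374
Complete hours: 374 / 60 = 6 (remainder 14)

6


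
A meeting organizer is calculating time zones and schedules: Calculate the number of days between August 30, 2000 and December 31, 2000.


Start: August 30, 2000
End: December 31, 2000
Days left in August: 1
September: 30
October: 31
November: 30
December: 31
Sum of remaining months: 122
Total: 1 + 122 = 123

123


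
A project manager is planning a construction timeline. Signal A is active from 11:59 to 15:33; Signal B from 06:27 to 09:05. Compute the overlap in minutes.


Interval A: [719, 933] minutes from midnight
Interval B: [387, 545] minutes from midnight
Overlap start = max(719, 387) = 719
Overlap end = min(933, 545) = 545
End <= start, so the intervals do not overlap: 0 minutes

0


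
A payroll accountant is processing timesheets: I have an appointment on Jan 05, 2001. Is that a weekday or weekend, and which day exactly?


Date: 2001-01-05
January 1, 2001 is a Monday
Day of year: 5
Offset from Jan 1: 4 days
4 mod 7 = 4
Result: Friday

Friday


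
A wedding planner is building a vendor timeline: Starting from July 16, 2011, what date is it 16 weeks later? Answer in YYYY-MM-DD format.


Start: 2011-07-16
Weeks to add: 16
Convert to days: 16 x 7 = 112 days
Add 112 days to 2011-07-16
Result: 2011-11-05

2011-11-05


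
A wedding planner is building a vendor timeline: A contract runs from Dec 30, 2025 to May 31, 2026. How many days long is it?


Start date: 2025-12-30
End date: 2026-05-31
Dec 2025: +2 days
Jan 2026: +31 days
Feb 2026: +28 days
... (3 more months)
Total: 152 days

152


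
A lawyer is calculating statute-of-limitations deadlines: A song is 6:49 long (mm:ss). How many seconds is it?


Minutes: 6
Extra seconds: 49
Seconds per minute: 60
Minutes to seconds: 6 x 60 = 360
Total: 360 + 49 = 409

409


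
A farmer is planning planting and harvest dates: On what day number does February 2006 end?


Month: February
Year: 2006
2006 is not a leap year
February has 28 days
Total: 28 days

28


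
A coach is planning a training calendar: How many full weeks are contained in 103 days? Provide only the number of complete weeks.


Total days: 103
Days per week: 7
Division: 103 / 7 = 14 remainder 5
Complete weeks: 14
Remaining days: 5

14


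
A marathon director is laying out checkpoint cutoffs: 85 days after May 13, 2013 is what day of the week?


Start: 2013-05-13 (Monday)
Step 1 - find target date: add 85 days
  2013-05-13 + 85 days = 2013-08-06
Step 2 - day of week:
  85 mod 7 = 1
  Monday + 1 days -> Tuesday
Result: Tuesday (2013-08-06)

Tuesday


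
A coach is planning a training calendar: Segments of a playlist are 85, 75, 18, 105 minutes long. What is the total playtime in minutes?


Durations: 85, 75, 18, 105
Running sum: 85
+ 75 = 160
+ 18 = 178
+ 105 = 283
Total duration: 283 minutes
That is 4 hours and 43 minutes

283


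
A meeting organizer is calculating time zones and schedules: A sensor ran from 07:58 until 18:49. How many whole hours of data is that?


Start: 07:58
End: 18:49
Hour difference: 18 - 7 = 11 hours
Minute difference: 49 - 58 = -9 minutes
Total minutes: 651
Complete hours: 651 / 60 = 10 (remainder 51)

10


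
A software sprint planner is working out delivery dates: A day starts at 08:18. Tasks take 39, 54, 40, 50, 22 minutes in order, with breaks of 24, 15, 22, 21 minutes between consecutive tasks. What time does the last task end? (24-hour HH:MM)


Start: 08:18 = 498 min from midnight
  after task 1 (39 min): 08:57
  after break (24 min): 09:21
  after task 2 (54 min): 10:15
  after break (15 min): 10:30
  after task 3 (40 min): 11:10
  after break (22 min): 11:32
  after task 4 (50 min): 12:22
  after break (21 min): 12:43
  after task 5 (22 min): 13:05
Total elapsed: 287 minutes
End time: 13:05

13:05


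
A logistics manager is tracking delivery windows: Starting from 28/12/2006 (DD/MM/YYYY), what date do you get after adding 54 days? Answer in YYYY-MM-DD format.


Start: 2006-12-28
Adding 54 days
Days remaining in December: 3
After December: 51 days still to add
January 2007: 31 days, 20 remaining
February 2007 has 28 days, need 20
Result: 2007-02-20

2007-02-20


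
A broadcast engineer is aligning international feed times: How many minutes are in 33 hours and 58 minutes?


Hours: 33
Minutes: 58
Convert hours to minutes: 33 x 60 = 1980
Add remaining minutes: 1980 + 58 = 2038

2038


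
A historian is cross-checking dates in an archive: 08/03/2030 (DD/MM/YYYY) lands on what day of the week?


Date: 2030-03-08
January 1, 2030 is a Tuesday
Day of year: 67
Offset from Jan 1: 66 days
66 mod 7 = 3
Result: Friday

Friday


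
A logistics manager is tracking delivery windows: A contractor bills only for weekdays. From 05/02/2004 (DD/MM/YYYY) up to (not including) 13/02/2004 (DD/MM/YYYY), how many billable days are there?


Start: 2004-02-05 (Thursday)
End (exclusive): 2004-02-13 (Friday)
Total calendar days: 8
Full weeks: 8 // 7 = 1 -> 5 weekdays
Remaining 1 days starting on Thursday:
  Thu(w) -> 1 weekdays
Total business days: 5 + 1 = 6

6


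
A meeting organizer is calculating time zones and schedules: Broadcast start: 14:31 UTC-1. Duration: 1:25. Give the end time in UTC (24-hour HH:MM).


Start: 14:31 in UTC-1
Step 1 - add duration:
  minutes: 31 + 25 = 56
  hours: 14 + 1 + 0 = 15
  end in UTC-1: 15:56
Step 2 - convert UTC-1 -> UTC:
  offset difference: 0 - (-1) = 1 hours
  15 + (1) = 16 -> mod 24 = 16
Result: 16:56 in UTC

16:56


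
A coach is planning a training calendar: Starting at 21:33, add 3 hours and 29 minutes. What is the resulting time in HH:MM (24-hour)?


Start time: 21:33
Adding: 3 hours 29 minutes
Minutes: 33 + 29 = 62
Minute overflow: 62 >= 60, so carry 1 hour, minutes = 2
Hours: 21 + 3 + 1 = 25
Hour wraparound: 25 mod 24 = 1
Result: 01:02

01:02


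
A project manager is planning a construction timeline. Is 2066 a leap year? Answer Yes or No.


Year: 2066
Divisible by 4? 2066 / 4 = 516.5 -> No
Not divisible by 4, so NOT a leap year

No


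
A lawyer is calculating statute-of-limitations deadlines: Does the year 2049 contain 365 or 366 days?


Year: 2049
Check leap year rules:
Divisible by 4? No
2049 is not a leap year
Days: 365

365


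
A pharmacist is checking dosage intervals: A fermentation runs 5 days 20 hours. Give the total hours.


Days: 5
Extra hours: 20
Hours per day: 24
Days to hours: 5 x 24 = 120
Total: 120 + 20 = 140

140


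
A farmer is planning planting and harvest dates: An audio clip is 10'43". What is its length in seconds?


Minutes: 10
Seconds: 43
Convert minutes to seconds: 10 x 60 = 600
Add remaining seconds: 600 + 43 = 643

643


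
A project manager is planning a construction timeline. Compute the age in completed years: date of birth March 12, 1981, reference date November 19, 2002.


Birth: 1981-03-12
Reference: 2002-11-19
Year difference: 2002 - 1981 = 21
Has birthday (03-12) occurred by 11-19? Yes
Age in full years: 21

21


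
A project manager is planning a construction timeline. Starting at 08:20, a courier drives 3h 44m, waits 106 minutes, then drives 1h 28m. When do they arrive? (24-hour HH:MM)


Depart: 08:20
Leg 1: +224 min -> 12:04
Layover: +106 min -> 13:50
Leg 2: +88 min -> 15:18
Total travel: 418 minutes = 6h 58m
Arrival: 15:18

15:18


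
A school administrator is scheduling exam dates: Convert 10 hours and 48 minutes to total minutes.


Hours: 10
Extra minutes: 48
Minutes per hour: 60
Hours to minutes: 10 x 60 = 600
Total: 600 + 48 = 648

648


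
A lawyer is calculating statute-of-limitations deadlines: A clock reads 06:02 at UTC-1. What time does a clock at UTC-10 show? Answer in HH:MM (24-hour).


Local time: 06:02 at UTC-1 (offset -1h)
Target zone: UTC-10 (offset -10h)
Difference: -10 - (-1) = -9 hours
Calculation: 6 + (-9) = -3
Wraparound: (-3) mod 24 = 21
Result: 21:02

21:02


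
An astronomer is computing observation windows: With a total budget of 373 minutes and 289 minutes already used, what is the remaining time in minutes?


Total budget: 373 minutes
Time used: 289 minutes
Remaining: 373 - 289 = 84 minutes
Percent used: 77.5%
Percent remaining: 22.5%

84


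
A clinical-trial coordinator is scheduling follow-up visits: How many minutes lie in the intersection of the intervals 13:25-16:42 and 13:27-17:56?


Interval A: [805, 1002] minutes from midnight
Interval B: [807, 1076] minutes from midnight
Overlap start = max(805, 807) = 807
Overlap end = min(1002, 1076) = 1002
Overlap = 1002 - 807 = 195 minutes

195


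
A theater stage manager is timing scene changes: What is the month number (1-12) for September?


Calendar month order:
8. August
9. September <--
10. October
September is month number 9

9


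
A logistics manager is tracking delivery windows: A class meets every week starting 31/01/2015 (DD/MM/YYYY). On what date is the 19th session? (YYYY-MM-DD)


First occurrence: 2015-01-31 (occurrence 1)
Each occurrence is 7 days after the previous.
Occurrence 19 is 18 weeks after the first.
18 weeks = 126 days
2015-01-31 + 126 days = 2015-06-06

2015-06-06


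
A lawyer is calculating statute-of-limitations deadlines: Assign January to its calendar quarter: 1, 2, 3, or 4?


Month: January (month 1)
Q1: January-March (months 1-3)
Q2: April-June (months 4-6)
Q3: July-September (months 7-9)
Q4: October-December (months 10-12)
Month 1 falls in Q1

1


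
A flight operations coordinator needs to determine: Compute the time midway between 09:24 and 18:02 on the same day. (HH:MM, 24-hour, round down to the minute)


Start time: 09:24 = 564 minutes from midnight
End time: 18:02 = 1082 minutes from midnight
Sum: 564 + 1082 = 1646
Midpoint: 1646 / 2 = 823 minutes
Convert: 823 / 60 = 13 hours, 43 minutes
Result: 13:43

13:43


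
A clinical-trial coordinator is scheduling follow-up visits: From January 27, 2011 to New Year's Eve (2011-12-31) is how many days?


Start: January 27, 2011
End: December 31, 2011
Days left in January: 4
February: 28
March: 31
April: 30
May: 31
... plus remaining months
Sum of remaining months: 334
Total: 4 + 334 = 338

338


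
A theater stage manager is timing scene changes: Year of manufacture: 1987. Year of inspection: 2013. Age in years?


Birth year: 1987
Current year: 2013
Age = current year - birth year
Age = 2013 - 1987 = 26

26


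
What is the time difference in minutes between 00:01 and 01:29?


Start time: 00:01 = 1 minutes from midnight
End time: 01:29 = 89 minutes from midnight
Difference: 89 - 1 = 88 minutes
That is 1 hours and 28 minutes

88


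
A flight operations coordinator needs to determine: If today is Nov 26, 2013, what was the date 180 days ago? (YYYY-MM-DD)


Start: 2013-11-26
Subtracting 180 days
Days already passed in November: 26
After going back through November: 154 more days to subtract
October 2013: 31 days, 123 remaining
September 2013: 30 days, 93 remaining
August 2013: 31 days, 62 remaining
July 2013: 31 days, 31 remaining
Result: 2013-05-30

2013-05-30


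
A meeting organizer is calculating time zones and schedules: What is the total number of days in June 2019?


Month: June
Year: 2019
June is a 30-day month
Total: 30 days

30


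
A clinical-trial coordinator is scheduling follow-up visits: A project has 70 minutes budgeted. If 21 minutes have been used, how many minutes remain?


Total budget: 70 minutes
Time used: 21 minutes
Remaining: 70 - 21 = 49 minutes
Percent used: 30.0%
Percent remaining: 70.0%

49


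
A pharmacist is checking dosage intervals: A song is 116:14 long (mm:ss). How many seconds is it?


Minutes: 116
Extra seconds: 14
Seconds per minute: 60
Minutes to seconds: 116 x 60 = 6960
Total: 6960 + 14 = 6974

6974


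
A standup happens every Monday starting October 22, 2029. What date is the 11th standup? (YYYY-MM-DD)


First occurrence: 2029-10-22 (occurrence 1)
Each occurrence is 7 days after the previous.
Occurrence 11 is 10 weeks after the first.
10 weeks = 70 days
2029-10-22 + 70 days = 2029-12-31

2029-12-31


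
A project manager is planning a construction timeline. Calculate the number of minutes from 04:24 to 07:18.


Start time: 04:24 = 264 minutes from midnight
End time: 07:18 = 438 minutes from midnight
Difference: 438 - 264 = 174 minutes
That is 2 hours and 54 minutes

174


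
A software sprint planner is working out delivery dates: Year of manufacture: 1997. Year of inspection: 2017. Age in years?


Birth year: 1997
Current year: 2017
Age = current year - birth year
Age = 2017 - 1997 = 20

20


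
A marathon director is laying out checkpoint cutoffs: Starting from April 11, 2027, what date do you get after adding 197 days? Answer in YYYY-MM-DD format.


Start: 2027-04-11
Adding 197 days
Days remaining in April: 19
After April: 178 days still to add
May 2027: 31 days, 147 remaining
June 2027: 30 days, 117 remaining
July 2027: 31 days, 86 remaining
August 2027: 31 days, 55 remaining
Result: 2027-10-25

2027-10-25


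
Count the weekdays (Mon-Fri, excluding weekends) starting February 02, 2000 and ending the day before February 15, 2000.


Start: 2000-02-02 (Wednesday)
End (exclusive): 2000-02-15 (Tuesday)
Total calendar days: 13
Full weeks: 13 // 7 = 1 -> 5 weekdays
Remaining 6 days starting on Wednesday:
  Wed(w), Thu(w), Fri(w), Sat(-), Sun(-), Mon(w) -> 4 weekdays
Total business days: 5 + 4 = 9

9


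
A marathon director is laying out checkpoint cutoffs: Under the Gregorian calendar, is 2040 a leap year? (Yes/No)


Year: 2040
Divisible by 4? 2040 / 4 = 510.0 -> Yes
Divisible by 100? 2040 / 100 = 20.4 -> No
Divisible by 4 but not 100, so it IS a leap year

Yes


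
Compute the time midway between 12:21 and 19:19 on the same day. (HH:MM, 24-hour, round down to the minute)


Start time: 12:21 = 741 minutes from midnight
End time: 19:19 = 1159 minutes from midnight
Sum: 741 + 1159 = 1900
Midpoint: 1900 / 2 = 950 minutes
Convert: 950 / 60 = 15 hours, 50 minutes
Result: 15:50

15:50


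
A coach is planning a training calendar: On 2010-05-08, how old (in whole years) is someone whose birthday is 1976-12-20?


Birth: 1976-12-20
Reference: 2010-05-08
Year difference: 2010 - 1976 = 34
Has birthday (12-20) occurred by 05-08? No
Birthday not yet reached this year -> subtract 1
Age in full years: 33

33


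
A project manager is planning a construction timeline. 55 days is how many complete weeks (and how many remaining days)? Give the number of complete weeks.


Total days: 55
Days per week: 7
Division: 55 / 7 = 7 remainder 6
Complete weeks: 7
Remaining days: 6

7


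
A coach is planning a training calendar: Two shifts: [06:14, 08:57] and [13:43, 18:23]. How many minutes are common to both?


Interval A: [374, 537] minutes from midnight
Interval B: [823, 1103] minutes from midnight
Overlap start = max(374, 823) = 823
Overlap end = min(537, 1103) = 537
End <= start, so the intervals do not overlap: 0 minutes

0


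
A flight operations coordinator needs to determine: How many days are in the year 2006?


Year: 2006
Check leap year rules:
Divisible by 4? No
2006 is not a leap year
Days: 365

365


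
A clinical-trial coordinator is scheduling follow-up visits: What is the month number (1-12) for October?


Calendar month order:
9. September
10. October <--
11. November
October is month number 10

10


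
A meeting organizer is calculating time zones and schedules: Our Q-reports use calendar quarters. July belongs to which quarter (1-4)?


Month: July (month 7)
Q1: January-March (months 1-3)
Q2: April-June (months 4-6)
Q3: July-September (months 7-9)
Q4: October-December (months 10-12)
Month 7 falls in Q3

3


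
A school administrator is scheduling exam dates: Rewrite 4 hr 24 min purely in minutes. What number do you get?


Hours: 4
Extra minutes: 24
Minutes per hour: 60
Hours to minutes: 4 x 60 = 240
Total: 240 + 24 = 264

264


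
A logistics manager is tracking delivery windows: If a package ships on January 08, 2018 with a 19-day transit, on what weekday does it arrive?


Start: 2018-01-08 (Monday)
Step 1 - find target date: add 19 days
  2018-01-08 + 19 days = 2018-01-27
Step 2 - day of week:
  19 mod 7 = 5
  Monday + 5 days -> Saturday
Result: Saturday (2018-01-27)

Saturday


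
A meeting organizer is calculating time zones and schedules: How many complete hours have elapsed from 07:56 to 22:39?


Start: 07:56
End: 22:39
Hour difference: 22 - 7 = 15 hours
Minute difference: 39 - 56 = -17 minutes
Total minutes: 883
Complete hours: 883 / 60 = 14 (remainder 43)

14


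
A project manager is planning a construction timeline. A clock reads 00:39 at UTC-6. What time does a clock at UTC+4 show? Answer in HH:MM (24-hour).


Local time: 00:39 at UTC-6 (offset -6h)
Target zone: UTC+4 (offset 4h)
Difference: 4 - (-6) = 10 hours
Calculation: 0 + (10) = 10
Result: 10:39

10:39


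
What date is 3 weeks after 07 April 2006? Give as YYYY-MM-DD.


Start: 2006-04-07
Weeks to add: 3
Convert to days: 3 x 7 = 21 days
Add 21 days to 2006-04-07
Result: 2006-04-28

2006-04-28
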